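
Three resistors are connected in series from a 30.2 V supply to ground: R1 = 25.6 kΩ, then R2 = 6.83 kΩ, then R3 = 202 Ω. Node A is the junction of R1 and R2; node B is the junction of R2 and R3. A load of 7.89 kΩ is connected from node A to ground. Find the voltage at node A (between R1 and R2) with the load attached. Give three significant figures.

Below node A the series string R2+R3 = 7032 Ω sits in parallel with the 7890 Ω load: 3718 Ω.
V_A = 30.2 × 3718/(25600 + 3718) = 3.83 V.

V ≈ 3.83 V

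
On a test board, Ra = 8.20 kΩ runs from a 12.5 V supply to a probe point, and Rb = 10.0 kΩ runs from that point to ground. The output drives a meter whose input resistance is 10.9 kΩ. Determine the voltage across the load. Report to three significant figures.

V_out ≈ 4.86 V

The load sits in parallel with Rb: Rb‖R_L = (10.0 × 10.9) / (10.0 + 10.9) = 5.215 kΩ.
V_out = 12.5 × 5.215 / (8.20 + 5.215) = 12.5 × 5.215/13.42 = 4.86 V.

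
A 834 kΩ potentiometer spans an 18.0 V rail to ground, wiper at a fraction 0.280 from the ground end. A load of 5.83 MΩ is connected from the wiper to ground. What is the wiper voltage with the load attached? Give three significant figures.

V ≈ 4.90 V

The wiper splits the pot into (1−α)R = 600.5 kΩ above and αR = 233.5 kΩ below.
Lower section ‖ load = 224.5 kΩ.
V_wiper = 18.0 × 224.5/(600.5 + 224.5) = 4.90 V.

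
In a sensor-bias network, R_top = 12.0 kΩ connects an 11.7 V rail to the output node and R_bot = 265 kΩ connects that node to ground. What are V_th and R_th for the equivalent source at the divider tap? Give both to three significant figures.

V_th is the open-circuit tap voltage: 11.7 × 265/(12.0 + 265) = 11.2 V.
With the supply zeroed, R_top and R_bot appear in parallel from the tap: R_th = R_top‖R_bot = (12.0 × 265)/277.0 = 11.5 kΩ.

V_th = 11.2 V, R_th = 11.5 kΩ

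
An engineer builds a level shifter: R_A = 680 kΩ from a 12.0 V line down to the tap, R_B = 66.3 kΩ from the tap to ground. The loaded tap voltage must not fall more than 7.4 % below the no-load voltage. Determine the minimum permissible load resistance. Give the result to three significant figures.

R_L(min) ≈ 756 kΩ

Output resistance R_th = R_A‖R_B = (680 × 66.3)/746.3 = 60.41 kΩ.
The fractional drop is R_th/(R_th + R_L); requiring this ≤ 0.0740 gives R_L ≥ R_th(1/0.0740 − 1) = 60.41 × 12.51 = 756 kΩ.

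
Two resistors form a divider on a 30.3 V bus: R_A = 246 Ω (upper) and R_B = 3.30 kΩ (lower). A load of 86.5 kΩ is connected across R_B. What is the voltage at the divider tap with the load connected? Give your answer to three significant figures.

V_out ≈ 28.1 V

The load sits in parallel with R_B: R_B‖R_L = (3300 × 86500) / (3300 + 86500) = 3179 Ω.
V_out = 30.3 × 3179 / (246 + 3179) = 30.3 × 3179/3425 = 28.1 V.
(Unloaded it would have been 28.2 V.)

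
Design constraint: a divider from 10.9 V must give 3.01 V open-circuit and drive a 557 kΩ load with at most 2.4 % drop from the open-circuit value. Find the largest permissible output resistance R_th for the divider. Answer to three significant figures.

R_th ≤ 13.7 kΩ

Loading drop = R_th/(R_th + R_L) ≤ 0.0240, so R_th ≤ R_L · ε/(1−ε) = 557 kΩ × 0.0240/0.9760 = 13.7 kΩ.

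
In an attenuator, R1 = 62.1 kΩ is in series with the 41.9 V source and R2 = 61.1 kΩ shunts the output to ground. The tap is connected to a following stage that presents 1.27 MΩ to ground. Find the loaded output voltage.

The load sits in parallel with R2: R2‖R_L = (61.1 × 1270) / (61.1 + 1270) = 58.30 kΩ.
V_out = 41.9 × 58.30 / (62.1 + 58.30) = 41.9 × 58.30/120.4 = 20.3 V.

V_out ≈ 20.3 V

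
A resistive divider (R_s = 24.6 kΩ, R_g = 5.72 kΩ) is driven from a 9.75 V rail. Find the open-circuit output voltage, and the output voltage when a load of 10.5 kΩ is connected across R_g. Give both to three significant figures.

Unloaded: 1.84 V; loaded: 1.28 V

Open-circuit: V = 9.75 × 5.72/(24.6 + 5.72) = 1.84 V.
With the load, R_g becomes R_g‖R_L = 3.703 kΩ, so V = 9.75 × 3.703/28.30 = 1.28 V.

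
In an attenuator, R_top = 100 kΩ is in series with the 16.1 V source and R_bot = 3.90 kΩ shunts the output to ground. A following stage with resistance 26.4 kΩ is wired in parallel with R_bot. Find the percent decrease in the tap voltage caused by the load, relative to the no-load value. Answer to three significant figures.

12.4 %

The divider's output (Thévenin) resistance is R_top‖R_bot = 3.754 kΩ.
Fractional drop under load = R_th/(R_th + R_L) = 3.754 / (3.754 + 26.4) = 0.1245.
So the output falls by 12.4 %.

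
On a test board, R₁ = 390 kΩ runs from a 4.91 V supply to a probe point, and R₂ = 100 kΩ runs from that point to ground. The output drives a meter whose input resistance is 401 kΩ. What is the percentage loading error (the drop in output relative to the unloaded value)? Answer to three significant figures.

The divider's output (Thévenin) resistance is R₁‖R₂ = 79.59 kΩ.
Fractional drop under load = R_th/(R_th + R_L) = 79.59 / (79.59 + 401) = 0.1656.
So the output falls by 16.6 %.

16.6 %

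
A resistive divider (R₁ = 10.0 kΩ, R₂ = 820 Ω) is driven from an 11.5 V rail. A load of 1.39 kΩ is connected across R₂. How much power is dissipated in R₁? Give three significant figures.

Total resistance from the source is R₁ + (R₂‖R_L) = 10520 Ω, so I = 11.5/10520 Ω = 1.094 mA.
P = I²·R₁ = (1.094 mA)² × 10.0 kΩ = 12.0 mW.

P ≈ 12.0 mW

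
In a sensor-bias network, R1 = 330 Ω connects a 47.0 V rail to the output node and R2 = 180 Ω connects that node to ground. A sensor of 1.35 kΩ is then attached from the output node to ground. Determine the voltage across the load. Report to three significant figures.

The load sits in parallel with R2: R2‖R_L = (180 × 1350) / (180 + 1350) = 158.8 Ω.
V_out = 47.0 × 158.8 / (330 + 158.8) = 47.0 × 158.8/488.8 = 15.3 V.
(Unloaded it would have been 16.6 V.)

V_out ≈ 15.3 V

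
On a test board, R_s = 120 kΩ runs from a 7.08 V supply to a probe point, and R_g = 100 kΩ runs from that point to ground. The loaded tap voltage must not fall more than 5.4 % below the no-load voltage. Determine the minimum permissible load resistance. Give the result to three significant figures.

R_L(min) ≈ 956 kΩ

Output resistance R_th = R_s‖R_g = (120 × 100)/220.0 = 54.55 kΩ.
The fractional drop is R_th/(R_th + R_L); requiring this ≤ 0.0540 gives R_L ≥ R_th(1/0.0540 − 1) = 54.55 × 17.52 = 956 kΩ.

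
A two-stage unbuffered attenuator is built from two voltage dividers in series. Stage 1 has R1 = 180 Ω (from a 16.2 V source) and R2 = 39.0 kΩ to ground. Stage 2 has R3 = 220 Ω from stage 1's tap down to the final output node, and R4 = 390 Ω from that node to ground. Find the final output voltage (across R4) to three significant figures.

Stage 2 presents R3+R4 = 610.0 Ω as a load on stage 1's tap.
Stage 1's lower leg becomes R2‖(R3+R4) = 600.6 Ω, so V_mid = 16.2 × 600.6/780.6 = 12.46 V.
Stage 2 is itself unloaded: V_out = V_mid × R4/(R3+R4) = 12.46 × 390/610.0 = 7.97 V.

V_out ≈ 7.97 V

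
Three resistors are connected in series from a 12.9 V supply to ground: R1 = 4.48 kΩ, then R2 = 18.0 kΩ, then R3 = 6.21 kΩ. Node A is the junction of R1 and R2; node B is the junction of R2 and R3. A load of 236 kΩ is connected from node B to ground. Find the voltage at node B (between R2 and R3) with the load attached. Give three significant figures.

V ≈ 2.74 V

At node B, R3 is in parallel with the load: R3‖R_L = 6.051 kΩ.
Below node A the resistance is R2 + (R3‖R_L) = 24.05 kΩ, so V_A = 12.9 × 24.05/28.53 = 10.87 V.
Then V_B = V_A × (R3‖R_L)/(R2 + R3‖R_L) = 10.87 × 6.051/24.05 = 2.74 V.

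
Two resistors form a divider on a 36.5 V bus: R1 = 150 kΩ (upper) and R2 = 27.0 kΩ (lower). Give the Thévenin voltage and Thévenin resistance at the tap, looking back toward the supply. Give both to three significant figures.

V_th = 5.57 V, R_th = 22.9 kΩ

V_th is the open-circuit tap voltage: 36.5 × 27.0/(150 + 27.0) = 5.57 V.
With the supply zeroed, R1 and R2 appear in parallel from the tap: R_th = R1‖R2 = (150 × 27.0)/177.0 = 22.9 kΩ.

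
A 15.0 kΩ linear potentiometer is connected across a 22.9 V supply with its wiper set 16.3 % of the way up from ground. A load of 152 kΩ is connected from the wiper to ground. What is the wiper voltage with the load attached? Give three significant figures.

V ≈ 3.68 V

The wiper splits the pot into (1−α)R = 12.55 kΩ above and αR = 2.445 kΩ below.
Lower section ‖ load = 2.406 kΩ.
V_wiper = 22.9 × 2.406/(12.55 + 2.406) = 3.68 V.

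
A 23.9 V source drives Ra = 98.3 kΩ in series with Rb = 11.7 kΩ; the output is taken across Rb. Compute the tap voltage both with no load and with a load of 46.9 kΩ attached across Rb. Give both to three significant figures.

Unloaded: 2.54 V; loaded: 2.08 V

Open-circuit: V = 23.9 × 11.7/(98.3 + 11.7) = 2.54 V.
With the load, Rb becomes Rb‖R_L = 9.364 kΩ, so V = 23.9 × 9.364/107.7 = 2.08 V.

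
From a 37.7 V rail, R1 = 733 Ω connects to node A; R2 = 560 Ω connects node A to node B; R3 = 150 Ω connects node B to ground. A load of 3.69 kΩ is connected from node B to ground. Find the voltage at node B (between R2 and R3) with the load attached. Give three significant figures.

V ≈ 3.78 V

At node B, R3 is in parallel with the load: R3‖R_L = 144.1 Ω.
Below node A the resistance is R2 + (R3‖R_L) = 704.1 Ω, so V_A = 37.7 × 704.1/1437 = 18.47 V.
Then V_B = V_A × (R3‖R_L)/(R2 + R3‖R_L) = 18.47 × 144.1/704.1 = 3.78 V.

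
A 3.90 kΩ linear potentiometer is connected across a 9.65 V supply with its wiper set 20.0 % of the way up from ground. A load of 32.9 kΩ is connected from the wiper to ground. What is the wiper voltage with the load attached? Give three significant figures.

The wiper splits the pot into (1−α)R = 3120 Ω above and αR = 780.0 Ω below.
Lower section ‖ load = 761.9 Ω.
V_wiper = 9.65 × 761.9/(3120 + 761.9) = 1.89 V.

V ≈ 1.89 V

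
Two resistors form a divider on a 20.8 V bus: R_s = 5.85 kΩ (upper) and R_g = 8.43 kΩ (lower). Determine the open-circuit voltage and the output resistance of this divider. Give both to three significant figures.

V_th is the open-circuit tap voltage: 20.8 × 8.43/(5.85 + 8.43) = 12.3 V.
With the supply zeroed, R_s and R_g appear in parallel from the tap: R_th = R_s‖R_g = (5.85 × 8.43)/14.28 = 3.45 kΩ.

V_th = 12.3 V, R_th = 3.45 kΩ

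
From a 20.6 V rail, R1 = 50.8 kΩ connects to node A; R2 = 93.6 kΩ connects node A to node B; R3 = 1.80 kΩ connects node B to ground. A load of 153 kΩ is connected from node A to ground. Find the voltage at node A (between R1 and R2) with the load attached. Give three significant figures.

V ≈ 11.0 V

Below node A the series string R2+R3 = 95.40 kΩ sits in parallel with the 153 kΩ load: 58.76 kΩ.
V_A = 20.6 × 58.76/(50.8 + 58.76) = 11.0 V.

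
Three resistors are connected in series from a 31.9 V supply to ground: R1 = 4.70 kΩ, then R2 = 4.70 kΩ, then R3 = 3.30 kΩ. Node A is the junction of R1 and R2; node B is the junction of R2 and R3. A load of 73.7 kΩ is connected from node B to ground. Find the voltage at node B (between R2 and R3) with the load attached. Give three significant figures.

At node B, R3 is in parallel with the load: R3‖R_L = 3.159 kΩ.
Below node A the resistance is R2 + (R3‖R_L) = 7.859 kΩ, so V_A = 31.9 × 7.859/12.56 = 19.96 V.
Then V_B = V_A × (R3‖R_L)/(R2 + R3‖R_L) = 19.96 × 3.159/7.859 = 8.02 V.

V ≈ 8.02 V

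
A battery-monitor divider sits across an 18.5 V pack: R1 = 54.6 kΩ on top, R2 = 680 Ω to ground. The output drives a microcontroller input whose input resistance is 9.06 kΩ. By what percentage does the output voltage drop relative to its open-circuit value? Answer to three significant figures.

The divider's output (Thévenin) resistance is R1‖R2 = 671.6 Ω.
Fractional drop under load = R_th/(R_th + R_L) = 671.6 / (671.6 + 9060) = 0.06902.
So the output falls by 6.90 %.

6.90 %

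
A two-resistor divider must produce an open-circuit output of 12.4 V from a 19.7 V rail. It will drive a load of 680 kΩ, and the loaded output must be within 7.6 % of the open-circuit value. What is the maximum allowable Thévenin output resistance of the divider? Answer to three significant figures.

Loading drop = R_th/(R_th + R_L) ≤ 0.0760, so R_th ≤ R_L · ε/(1−ε) = 680 kΩ × 0.0760/0.9240 = 55.9 kΩ.
(Any R1, R2 with R2/(R1+R2) = 0.629 and R1‖R2 ≤ 55.9 kΩ will meet the spec.)

R_th ≤ 55.9 kΩ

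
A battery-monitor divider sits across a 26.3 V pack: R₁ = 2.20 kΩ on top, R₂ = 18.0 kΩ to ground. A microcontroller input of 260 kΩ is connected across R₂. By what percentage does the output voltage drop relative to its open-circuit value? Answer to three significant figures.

The divider's output (Thévenin) resistance is R₁‖R₂ = 1.960 kΩ.
Fractional drop under load = R_th/(R_th + R_L) = 1.960 / (1.960 + 260) = 0.007484.
So the output falls by 0.748 %.

0.748 %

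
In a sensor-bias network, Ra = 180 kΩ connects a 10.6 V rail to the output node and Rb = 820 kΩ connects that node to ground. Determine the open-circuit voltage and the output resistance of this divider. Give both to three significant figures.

V_th = 8.69 V, R_th = 148 kΩ

V_th is the open-circuit tap voltage: 10.6 × 820/(180 + 820) = 8.69 V.
With the supply zeroed, Ra and Rb appear in parallel from the tap: R_th = Ra‖Rb = (180 × 820)/1000 = 148 kΩ.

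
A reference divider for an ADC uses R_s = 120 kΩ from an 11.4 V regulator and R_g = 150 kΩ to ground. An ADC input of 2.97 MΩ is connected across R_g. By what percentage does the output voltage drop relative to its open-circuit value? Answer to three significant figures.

The divider's output (Thévenin) resistance is R_s‖R_g = 66.67 kΩ.
Fractional drop under load = R_th/(R_th + R_L) = 66.67 / (66.67 + 2970) = 0.02195.
So the output falls by 2.20 %.

2.20 %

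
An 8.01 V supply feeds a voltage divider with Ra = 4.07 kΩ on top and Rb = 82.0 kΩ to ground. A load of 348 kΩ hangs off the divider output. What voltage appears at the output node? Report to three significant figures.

The load sits in parallel with Rb: Rb‖R_L = (82.0 × 348) / (82.0 + 348) = 66.36 kΩ.
V_out = 8.01 × 66.36 / (4.07 + 66.36) = 8.01 × 66.36/70.43 = 7.55 V.
(Unloaded it would have been 7.63 V.)

V_out ≈ 7.55 V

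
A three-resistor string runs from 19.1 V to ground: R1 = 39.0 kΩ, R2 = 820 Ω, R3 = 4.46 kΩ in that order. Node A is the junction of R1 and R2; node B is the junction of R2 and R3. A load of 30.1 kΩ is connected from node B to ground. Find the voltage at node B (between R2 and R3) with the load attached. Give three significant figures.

V ≈ 1.70 V

At node B, R3 is in parallel with the load: R3‖R_L = 3884 Ω.
Below node A the resistance is R2 + (R3‖R_L) = 4704 Ω, so V_A = 19.1 × 4704/43700 = 2.056 V.
Then V_B = V_A × (R3‖R_L)/(R2 + R3‖R_L) = 2.056 × 3884/4704 = 1.70 V.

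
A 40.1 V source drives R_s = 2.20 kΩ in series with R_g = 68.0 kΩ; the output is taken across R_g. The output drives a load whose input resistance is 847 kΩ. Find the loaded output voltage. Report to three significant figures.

V_out ≈ 38.7 V

The load sits in parallel with R_g: R_g‖R_L = (68.0 × 847) / (68.0 + 847) = 62.95 kΩ.
V_out = 40.1 × 62.95 / (2.20 + 62.95) = 40.1 × 62.95/65.15 = 38.7 V.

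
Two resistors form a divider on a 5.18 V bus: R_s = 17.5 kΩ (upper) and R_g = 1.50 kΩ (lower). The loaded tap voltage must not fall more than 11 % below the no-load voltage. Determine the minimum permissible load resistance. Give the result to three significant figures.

Output resistance R_th = R_s‖R_g = (17.5 × 1.50)/19.00 = 1.382 kΩ.
The fractional drop is R_th/(R_th + R_L); requiring this ≤ 0.110 gives R_L ≥ R_th(1/0.110 − 1) = 1.382 × 8.091 = 11.2 kΩ.

R_L(min) ≈ 11.2 kΩ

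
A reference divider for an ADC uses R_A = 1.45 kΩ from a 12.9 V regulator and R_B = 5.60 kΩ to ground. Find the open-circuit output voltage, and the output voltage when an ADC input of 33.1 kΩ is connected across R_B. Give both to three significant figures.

Unloaded: 10.2 V; loaded: 9.90 V

Open-circuit: V = 12.9 × 5.60/(1.45 + 5.60) = 10.2 V.
With the load, R_B becomes R_B‖R_L = 4.790 kΩ, so V = 12.9 × 4.790/6.240 = 9.90 V.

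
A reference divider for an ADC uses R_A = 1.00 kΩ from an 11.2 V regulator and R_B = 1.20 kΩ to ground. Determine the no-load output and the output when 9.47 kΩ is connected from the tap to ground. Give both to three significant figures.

Open-circuit: V = 11.2 × 1.20/(1.00 + 1.20) = 6.11 V.
With the load, R_B becomes R_B‖R_L = 1.065 kΩ, so V = 11.2 × 1.065/2.065 = 5.78 V.

Unloaded: 6.11 V; loaded: 5.78 V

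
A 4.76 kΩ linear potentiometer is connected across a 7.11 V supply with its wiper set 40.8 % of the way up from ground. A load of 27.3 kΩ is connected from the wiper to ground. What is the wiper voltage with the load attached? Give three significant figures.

The wiper splits the pot into (1−α)R = 2.818 kΩ above and αR = 1.942 kΩ below.
Lower section ‖ load = 1.813 kΩ.
V_wiper = 7.11 × 1.813/(2.818 + 1.813) = 2.78 V.

V ≈ 2.78 V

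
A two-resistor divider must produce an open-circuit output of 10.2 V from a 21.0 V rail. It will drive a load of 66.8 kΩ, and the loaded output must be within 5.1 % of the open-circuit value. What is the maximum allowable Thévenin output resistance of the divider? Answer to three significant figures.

Loading drop = R_th/(R_th + R_L) ≤ 0.0510, so R_th ≤ R_L · ε/(1−ε) = 66.8 kΩ × 0.0510/0.9490 = 3.59 kΩ.

R_th ≤ 3.59 kΩ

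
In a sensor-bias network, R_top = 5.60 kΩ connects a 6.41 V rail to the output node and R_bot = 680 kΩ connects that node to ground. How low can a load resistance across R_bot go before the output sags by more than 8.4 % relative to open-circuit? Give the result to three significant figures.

Output resistance R_th = R_top‖R_bot = (5.60 × 680)/685.6 = 5.554 kΩ.
The fractional drop is R_th/(R_th + R_L); requiring this ≤ 0.0840 gives R_L ≥ R_th(1/0.0840 − 1) = 5.554 × 10.90 = 60.6 kΩ.

R_L(min) ≈ 60.6 kΩ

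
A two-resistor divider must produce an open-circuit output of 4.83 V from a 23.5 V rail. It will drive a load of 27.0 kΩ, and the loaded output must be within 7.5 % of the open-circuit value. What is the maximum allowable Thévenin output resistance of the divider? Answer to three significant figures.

Loading drop = R_th/(R_th + R_L) ≤ 0.0750, so R_th ≤ R_L · ε/(1−ε) = 27.0 kΩ × 0.0750/0.9250 = 2.19 kΩ.

R_th ≤ 2.19 kΩ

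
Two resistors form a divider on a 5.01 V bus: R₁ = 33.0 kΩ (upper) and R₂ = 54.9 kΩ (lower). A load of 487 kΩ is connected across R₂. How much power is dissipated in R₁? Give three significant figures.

Total resistance from the source is R₁ + (R₂‖R_L) = 82.34 kΩ, so I = 5.01/82.34 kΩ = 0.06085 mA.
P = I²·R₁ = (0.06085 mA)² × 33.0 kΩ = 0.122 mW.

P ≈ 0.122 mW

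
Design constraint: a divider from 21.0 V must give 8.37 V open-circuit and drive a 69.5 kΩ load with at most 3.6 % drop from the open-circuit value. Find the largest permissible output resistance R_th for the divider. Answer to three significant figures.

R_th ≤ 2.60 kΩ

Loading drop = R_th/(R_th + R_L) ≤ 0.0360, so R_th ≤ R_L · ε/(1−ε) = 69.5 kΩ × 0.0360/0.9640 = 2.60 kΩ.
(Any R1, R2 with R2/(R1+R2) = 0.399 and R1‖R2 ≤ 2.60 kΩ will meet the spec.)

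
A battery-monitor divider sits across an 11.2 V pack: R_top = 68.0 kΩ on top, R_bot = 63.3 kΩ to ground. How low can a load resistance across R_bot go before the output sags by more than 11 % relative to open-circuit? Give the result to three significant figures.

R_L(min) ≈ 265 kΩ

Output resistance R_th = R_top‖R_bot = (68.0 × 63.3)/131.3 = 32.78 kΩ.
The fractional drop is R_th/(R_th + R_L); requiring this ≤ 0.110 gives R_L ≥ R_th(1/0.110 − 1) = 32.78 × 8.091 = 265 kΩ.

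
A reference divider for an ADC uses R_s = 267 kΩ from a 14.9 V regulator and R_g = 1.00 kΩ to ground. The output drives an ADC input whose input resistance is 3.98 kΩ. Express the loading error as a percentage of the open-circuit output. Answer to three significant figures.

The divider's output (Thévenin) resistance is R_s‖R_g = 0.9963 kΩ.
Fractional drop under load = R_th/(R_th + R_L) = 0.9963 / (0.9963 + 3.98) = 0.2002.
So the output falls by 20.0 %.

20.0 %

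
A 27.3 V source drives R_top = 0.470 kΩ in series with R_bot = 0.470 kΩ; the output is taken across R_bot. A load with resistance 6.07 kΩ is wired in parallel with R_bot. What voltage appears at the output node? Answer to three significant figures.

The load sits in parallel with R_bot: R_bot‖R_L = (470 × 6070) / (470 + 6070) = 436.2 Ω.
V_out = 27.3 × 436.2 / (470 + 436.2) = 27.3 × 436.2/906.2 = 13.1 V.

V_out ≈ 13.1 V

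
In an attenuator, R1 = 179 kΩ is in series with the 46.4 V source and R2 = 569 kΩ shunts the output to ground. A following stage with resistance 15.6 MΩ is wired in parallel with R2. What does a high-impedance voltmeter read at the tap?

V_out ≈ 35.0 V

The load sits in parallel with R2: R2‖R_L = (569 × 15600) / (569 + 15600) = 549.0 kΩ.
V_out = 46.4 × 549.0 / (179 + 549.0) = 46.4 × 549.0/728.0 = 35.0 V.
(Unloaded it would have been 35.3 V.)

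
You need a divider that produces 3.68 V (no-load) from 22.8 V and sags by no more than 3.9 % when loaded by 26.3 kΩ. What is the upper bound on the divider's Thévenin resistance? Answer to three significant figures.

Loading drop = R_th/(R_th + R_L) ≤ 0.0390, so R_th ≤ R_L · ε/(1−ε) = 26.3 kΩ × 0.0390/0.9610 = 1.07 kΩ.
(Any R1, R2 with R2/(R1+R2) = 0.161 and R1‖R2 ≤ 1.07 kΩ will meet the spec.)

R_th ≤ 1.07 kΩ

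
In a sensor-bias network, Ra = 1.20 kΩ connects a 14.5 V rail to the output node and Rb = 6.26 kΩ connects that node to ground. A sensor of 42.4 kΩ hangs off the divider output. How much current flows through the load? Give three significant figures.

Rb‖R_L = 5.455 kΩ; V_out = 14.5 × 5.455/6.655 = 11.89 V.
I_L = V_out / R_L = 11.89 / 42.4 kΩ = 0.280 mA.

I_L ≈ 0.280 mA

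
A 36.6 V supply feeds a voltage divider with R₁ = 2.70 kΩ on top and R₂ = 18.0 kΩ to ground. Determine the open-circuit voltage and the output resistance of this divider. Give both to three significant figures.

V_th = 31.8 V, R_th = 2.35 kΩ

V_th is the open-circuit tap voltage: 36.6 × 18.0/(2.70 + 18.0) = 31.8 V.
With the supply zeroed, R₁ and R₂ appear in parallel from the tap: R_th = R₁‖R₂ = (2.70 × 18.0)/20.70 = 2.35 kΩ.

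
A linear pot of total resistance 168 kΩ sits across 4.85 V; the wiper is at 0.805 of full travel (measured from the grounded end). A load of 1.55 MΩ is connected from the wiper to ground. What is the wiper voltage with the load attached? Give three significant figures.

The wiper splits the pot into (1−α)R = 32.76 kΩ above and αR = 135.2 kΩ below.
Lower section ‖ load = 124.4 kΩ.
V_wiper = 4.85 × 124.4/(32.76 + 124.4) = 3.84 V.

V ≈ 3.84 V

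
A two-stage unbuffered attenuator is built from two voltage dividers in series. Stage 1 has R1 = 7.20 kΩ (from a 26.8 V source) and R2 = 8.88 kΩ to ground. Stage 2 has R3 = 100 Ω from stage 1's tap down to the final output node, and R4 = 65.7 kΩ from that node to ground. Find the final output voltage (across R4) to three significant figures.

V_out ≈ 13.9 V

Stage 2 presents R3+R4 = 65800 Ω as a load on stage 1's tap.
Stage 1's lower leg becomes R2‖(R3+R4) = 7824 Ω, so V_mid = 26.8 × 7824/15020 = 13.96 V.
Stage 2 is itself unloaded: V_out = V_mid × R4/(R3+R4) = 13.96 × 65700/65800 = 13.9 V.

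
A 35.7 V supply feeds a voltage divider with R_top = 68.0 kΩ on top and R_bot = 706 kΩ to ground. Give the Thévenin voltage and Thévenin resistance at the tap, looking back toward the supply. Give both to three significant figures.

V_th = 32.6 V, R_th = 62.0 kΩ

V_th is the open-circuit tap voltage: 35.7 × 706/(68.0 + 706) = 32.6 V.
With the supply zeroed, R_top and R_bot appear in parallel from the tap: R_th = R_top‖R_bot = (68.0 × 706)/774.0 = 62.0 kΩ.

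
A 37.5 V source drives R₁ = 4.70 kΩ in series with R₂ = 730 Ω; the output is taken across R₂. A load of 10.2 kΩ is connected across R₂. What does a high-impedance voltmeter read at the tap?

The load sits in parallel with R₂: R₂‖R_L = (730 × 10200) / (730 + 10200) = 681.2 Ω.
V_out = 37.5 × 681.2 / (4700 + 681.2) = 37.5 × 681.2/5381 = 4.75 V.
(Unloaded it would have been 5.04 V.)

V_out ≈ 4.75 V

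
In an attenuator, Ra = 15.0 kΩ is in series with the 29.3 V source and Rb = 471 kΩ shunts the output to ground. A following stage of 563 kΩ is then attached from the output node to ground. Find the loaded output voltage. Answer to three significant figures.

V_out ≈ 27.7 V

The load sits in parallel with Rb: Rb‖R_L = (471 × 563) / (471 + 563) = 256.5 kΩ.
V_out = 29.3 × 256.5 / (15.0 + 256.5) = 29.3 × 256.5/271.5 = 27.7 V.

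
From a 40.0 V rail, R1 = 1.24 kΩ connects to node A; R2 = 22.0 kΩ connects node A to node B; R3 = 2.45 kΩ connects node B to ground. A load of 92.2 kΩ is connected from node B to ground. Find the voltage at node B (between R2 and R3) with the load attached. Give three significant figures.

V ≈ 3.73 V

At node B, R3 is in parallel with the load: R3‖R_L = 2.387 kΩ.
Below node A the resistance is R2 + (R3‖R_L) = 24.39 kΩ, so V_A = 40.0 × 24.39/25.63 = 38.06 V.
Then V_B = V_A × (R3‖R_L)/(R2 + R3‖R_L) = 38.06 × 2.387/24.39 = 3.73 V.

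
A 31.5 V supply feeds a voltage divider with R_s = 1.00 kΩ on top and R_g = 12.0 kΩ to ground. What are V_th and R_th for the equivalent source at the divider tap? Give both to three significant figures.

V_th is the open-circuit tap voltage: 31.5 × 12.0/(1.00 + 12.0) = 29.1 V.
With the supply zeroed, R_s and R_g appear in parallel from the tap: R_th = R_s‖R_g = (1.00 × 12.0)/13.00 = 923 Ω.

V_th = 29.1 V, R_th = 923 Ω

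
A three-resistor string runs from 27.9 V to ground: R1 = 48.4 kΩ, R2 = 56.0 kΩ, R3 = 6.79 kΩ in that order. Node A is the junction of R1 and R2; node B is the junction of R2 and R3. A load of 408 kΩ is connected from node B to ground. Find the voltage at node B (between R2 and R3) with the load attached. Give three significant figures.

V ≈ 1.68 V

At node B, R3 is in parallel with the load: R3‖R_L = 6.679 kΩ.
Below node A the resistance is R2 + (R3‖R_L) = 62.68 kΩ, so V_A = 27.9 × 62.68/111.1 = 15.74 V.
Then V_B = V_A × (R3‖R_L)/(R2 + R3‖R_L) = 15.74 × 6.679/62.68 = 1.68 V.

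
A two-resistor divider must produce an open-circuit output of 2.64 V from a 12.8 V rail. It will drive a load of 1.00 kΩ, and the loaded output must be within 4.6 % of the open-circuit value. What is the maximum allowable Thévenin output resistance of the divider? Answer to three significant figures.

R_th ≤ 48.2 Ω

Loading drop = R_th/(R_th + R_L) ≤ 0.0460, so R_th ≤ R_L · ε/(1−ε) = 1.00 kΩ × 0.0460/0.9540 = 48.2 Ω.
(Any R1, R2 with R2/(R1+R2) = 0.206 and R1‖R2 ≤ 48.2 Ω will meet the spec.)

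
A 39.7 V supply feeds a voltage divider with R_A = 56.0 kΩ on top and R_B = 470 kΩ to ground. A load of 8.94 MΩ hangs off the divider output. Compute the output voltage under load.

The load sits in parallel with R_B: R_B‖R_L = (470 × 8940) / (470 + 8940) = 446.5 kΩ.
V_out = 39.7 × 446.5 / (56.0 + 446.5) = 39.7 × 446.5/502.5 = 35.3 V.

V_out ≈ 35.3 V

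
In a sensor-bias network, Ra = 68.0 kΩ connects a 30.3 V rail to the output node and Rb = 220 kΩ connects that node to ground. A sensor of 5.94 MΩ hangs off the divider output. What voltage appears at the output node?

V_out ≈ 22.9 V

The load sits in parallel with Rb: Rb‖R_L = (220 × 5940) / (220 + 5940) = 212.1 kΩ.
V_out = 30.3 × 212.1 / (68.0 + 212.1) = 30.3 × 212.1/280.1 = 22.9 V.
(Unloaded it would have been 23.1 V.)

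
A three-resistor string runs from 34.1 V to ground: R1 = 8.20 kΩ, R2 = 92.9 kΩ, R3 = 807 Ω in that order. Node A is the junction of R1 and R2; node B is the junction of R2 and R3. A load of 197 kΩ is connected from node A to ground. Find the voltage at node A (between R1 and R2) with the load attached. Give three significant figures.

V ≈ 30.2 V

Below node A the series string R2+R3 = 93710 Ω sits in parallel with the 197000 Ω load: 63500 Ω.
V_A = 34.1 × 63500/(8200 + 63500) = 30.2 V.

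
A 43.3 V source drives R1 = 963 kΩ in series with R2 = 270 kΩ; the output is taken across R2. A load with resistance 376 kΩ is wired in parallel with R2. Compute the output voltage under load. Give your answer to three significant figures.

V_out ≈ 6.07 V

The load sits in parallel with R2: R2‖R_L = (270 × 376) / (270 + 376) = 157.2 kΩ.
V_out = 43.3 × 157.2 / (963 + 157.2) = 43.3 × 157.2/1120 = 6.07 V.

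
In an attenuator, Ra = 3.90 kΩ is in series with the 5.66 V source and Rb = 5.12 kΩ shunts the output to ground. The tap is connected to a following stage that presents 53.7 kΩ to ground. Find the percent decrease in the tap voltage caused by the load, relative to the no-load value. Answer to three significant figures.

The divider's output (Thévenin) resistance is Ra‖Rb = 2.214 kΩ.
Fractional drop under load = R_th/(R_th + R_L) = 2.214 / (2.214 + 53.7) = 0.03959.
So the output falls by 3.96 %.

3.96 %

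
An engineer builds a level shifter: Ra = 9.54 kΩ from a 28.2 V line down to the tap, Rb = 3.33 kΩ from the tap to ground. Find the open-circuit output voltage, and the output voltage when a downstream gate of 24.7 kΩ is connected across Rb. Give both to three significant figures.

Open-circuit: V = 28.2 × 3.33/(9.54 + 3.33) = 7.30 V.
With the load, Rb becomes Rb‖R_L = 2.934 kΩ, so V = 28.2 × 2.934/12.47 = 6.63 V.

Unloaded: 7.30 V; loaded: 6.63 V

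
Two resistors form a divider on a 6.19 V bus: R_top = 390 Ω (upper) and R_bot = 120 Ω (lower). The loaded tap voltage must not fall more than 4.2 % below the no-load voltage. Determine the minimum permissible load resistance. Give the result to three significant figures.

Output resistance R_th = R_top‖R_bot = (390 × 120)/510.0 = 91.76 Ω.
The fractional drop is R_th/(R_th + R_L); requiring this ≤ 0.0420 gives R_L ≥ R_th(1/0.0420 − 1) = 91.76 × 22.81 = 2.09 kΩ.

R_L(min) ≈ 2.09 kΩ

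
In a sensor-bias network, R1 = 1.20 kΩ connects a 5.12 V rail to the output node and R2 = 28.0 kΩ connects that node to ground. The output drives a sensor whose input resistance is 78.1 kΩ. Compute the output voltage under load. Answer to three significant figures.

The load sits in parallel with R2: R2‖R_L = (28.0 × 78.1) / (28.0 + 78.1) = 20.61 kΩ.
V_out = 5.12 × 20.61 / (1.20 + 20.61) = 5.12 × 20.61/21.81 = 4.84 V.

V_out ≈ 4.84 V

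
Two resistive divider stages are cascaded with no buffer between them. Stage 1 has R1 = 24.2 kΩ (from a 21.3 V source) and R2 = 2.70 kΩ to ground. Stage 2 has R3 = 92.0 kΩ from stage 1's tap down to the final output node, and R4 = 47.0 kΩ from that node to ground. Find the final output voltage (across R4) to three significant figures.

V_out ≈ 0.710 V

Stage 2 presents R3+R4 = 139.0 kΩ as a load on stage 1's tap.
Stage 1's lower leg becomes R2‖(R3+R4) = 2.649 kΩ, so V_mid = 21.3 × 2.649/26.85 = 2.101 V.
Stage 2 is itself unloaded: V_out = V_mid × R4/(R3+R4) = 2.101 × 47.0/139.0 = 0.710 V.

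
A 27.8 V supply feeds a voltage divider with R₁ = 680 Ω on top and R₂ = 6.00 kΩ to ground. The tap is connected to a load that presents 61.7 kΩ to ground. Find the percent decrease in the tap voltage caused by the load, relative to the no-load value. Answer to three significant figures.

0.980 %

The divider's output (Thévenin) resistance is R₁‖R₂ = 610.8 Ω.
Fractional drop under load = R_th/(R_th + R_L) = 610.8 / (610.8 + 61700) = 0.009802.
So the output falls by 0.980 %.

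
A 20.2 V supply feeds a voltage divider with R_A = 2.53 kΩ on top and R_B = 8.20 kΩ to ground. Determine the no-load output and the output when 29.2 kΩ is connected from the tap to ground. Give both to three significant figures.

Open-circuit: V = 20.2 × 8.20/(2.53 + 8.20) = 15.4 V.
With the load, R_B becomes R_B‖R_L = 6.402 kΩ, so V = 20.2 × 6.402/8.932 = 14.5 V.

Unloaded: 15.4 V; loaded: 14.5 V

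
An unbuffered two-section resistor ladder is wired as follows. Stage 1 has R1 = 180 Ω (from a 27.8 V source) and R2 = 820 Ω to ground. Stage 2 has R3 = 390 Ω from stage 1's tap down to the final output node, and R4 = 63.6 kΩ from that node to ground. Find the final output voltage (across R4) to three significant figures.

Stage 2 presents R3+R4 = 63990 Ω as a load on stage 1's tap.
Stage 1's lower leg becomes R2‖(R3+R4) = 809.6 Ω, so V_mid = 27.8 × 809.6/989.6 = 22.74 V.
Stage 2 is itself unloaded: V_out = V_mid × R4/(R3+R4) = 22.74 × 63600/63990 = 22.6 V.

V_out ≈ 22.6 V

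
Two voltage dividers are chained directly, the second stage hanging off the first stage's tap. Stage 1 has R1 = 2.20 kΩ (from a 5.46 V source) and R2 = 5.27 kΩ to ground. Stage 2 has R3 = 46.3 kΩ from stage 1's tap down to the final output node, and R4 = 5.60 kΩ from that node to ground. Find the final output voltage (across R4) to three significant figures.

V_out ≈ 0.404 V

Stage 2 presents R3+R4 = 51.90 kΩ as a load on stage 1's tap.
Stage 1's lower leg becomes R2‖(R3+R4) = 4.784 kΩ, so V_mid = 5.46 × 4.784/6.984 = 3.740 V.
Stage 2 is itself unloaded: V_out = V_mid × R4/(R3+R4) = 3.740 × 5.60/51.90 = 0.404 V.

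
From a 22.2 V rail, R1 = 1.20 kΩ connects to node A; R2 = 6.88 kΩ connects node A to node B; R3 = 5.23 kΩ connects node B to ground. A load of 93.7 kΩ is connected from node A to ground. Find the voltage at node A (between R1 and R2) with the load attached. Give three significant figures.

V ≈ 20.0 V

Below node A the series string R2+R3 = 12.11 kΩ sits in parallel with the 93.7 kΩ load: 10.72 kΩ.
V_A = 22.2 × 10.72/(1.20 + 10.72) = 20.0 V.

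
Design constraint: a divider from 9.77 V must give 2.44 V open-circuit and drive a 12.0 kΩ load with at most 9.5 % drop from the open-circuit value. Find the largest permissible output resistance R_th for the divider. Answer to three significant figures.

R_th ≤ 1.26 kΩ

Loading drop = R_th/(R_th + R_L) ≤ 0.0950, so R_th ≤ R_L · ε/(1−ε) = 12.0 kΩ × 0.0950/0.9050 = 1.26 kΩ.
(Any R1, R2 with R2/(R1+R2) = 0.250 and R1‖R2 ≤ 1.26 kΩ will meet the spec.)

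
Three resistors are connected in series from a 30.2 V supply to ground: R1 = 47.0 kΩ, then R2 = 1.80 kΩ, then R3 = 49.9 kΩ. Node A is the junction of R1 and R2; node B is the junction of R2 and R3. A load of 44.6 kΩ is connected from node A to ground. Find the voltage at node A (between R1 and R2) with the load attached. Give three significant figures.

V ≈ 10.2 V

Below node A the series string R2+R3 = 51.70 kΩ sits in parallel with the 44.6 kΩ load: 23.94 kΩ.
V_A = 30.2 × 23.94/(47.0 + 23.94) = 10.2 V.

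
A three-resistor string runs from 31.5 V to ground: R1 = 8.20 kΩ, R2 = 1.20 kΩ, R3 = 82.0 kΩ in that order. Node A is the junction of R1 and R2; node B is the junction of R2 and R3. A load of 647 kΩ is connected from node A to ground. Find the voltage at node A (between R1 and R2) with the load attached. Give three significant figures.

V ≈ 28.3 V

Below node A the series string R2+R3 = 83.20 kΩ sits in parallel with the 647 kΩ load: 73.72 kΩ.
V_A = 31.5 × 73.72/(8.20 + 73.72) = 28.3 V.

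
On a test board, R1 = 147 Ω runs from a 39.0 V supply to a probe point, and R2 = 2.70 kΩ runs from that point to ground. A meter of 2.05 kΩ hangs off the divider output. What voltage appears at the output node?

V_out ≈ 34.6 V

The load sits in parallel with R2: R2‖R_L = (2700 × 2050) / (2700 + 2050) = 1165 Ω.
V_out = 39.0 × 1165 / (147 + 1165) = 39.0 × 1165/1312 = 34.6 V.
(Unloaded it would have been 37.0 V.)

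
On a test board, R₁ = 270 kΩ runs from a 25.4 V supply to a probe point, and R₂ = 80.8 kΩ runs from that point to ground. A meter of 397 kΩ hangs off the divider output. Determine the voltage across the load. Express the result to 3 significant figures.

The load sits in parallel with R₂: R₂‖R_L = (80.8 × 397) / (80.8 + 397) = 67.14 kΩ.
V_out = 25.4 × 67.14 / (270 + 67.14) = 25.4 × 67.14/337.1 = 5.06 V.

V_out ≈ 5.06 V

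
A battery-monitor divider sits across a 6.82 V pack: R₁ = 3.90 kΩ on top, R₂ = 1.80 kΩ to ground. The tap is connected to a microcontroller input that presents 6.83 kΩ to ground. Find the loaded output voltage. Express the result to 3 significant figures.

The load sits in parallel with R₂: R₂‖R_L = (1.80 × 6.83) / (1.80 + 6.83) = 1.425 kΩ.
V_out = 6.82 × 1.425 / (3.90 + 1.425) = 6.82 × 1.425/5.325 = 1.82 V.
(Unloaded it would have been 2.15 V.)

V_out ≈ 1.82 V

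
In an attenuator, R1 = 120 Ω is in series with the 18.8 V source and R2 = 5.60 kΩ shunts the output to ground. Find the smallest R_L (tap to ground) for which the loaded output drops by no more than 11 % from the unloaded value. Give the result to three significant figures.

R_L(min) ≈ 951 Ω

Output resistance R_th = R1‖R2 = (120 × 5600)/5720 = 117.5 Ω.
The fractional drop is R_th/(R_th + R_L); requiring this ≤ 0.110 gives R_L ≥ R_th(1/0.110 − 1) = 117.5 × 8.091 = 951 Ω.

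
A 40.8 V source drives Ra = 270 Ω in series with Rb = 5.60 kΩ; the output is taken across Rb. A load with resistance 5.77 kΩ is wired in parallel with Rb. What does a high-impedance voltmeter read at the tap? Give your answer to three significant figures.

The load sits in parallel with Rb: Rb‖R_L = (5600 × 5770) / (5600 + 5770) = 2842 Ω.
V_out = 40.8 × 2842 / (270 + 2842) = 40.8 × 2842/3112 = 37.3 V.
(Unloaded it would have been 38.9 V.)

V_out ≈ 37.3 V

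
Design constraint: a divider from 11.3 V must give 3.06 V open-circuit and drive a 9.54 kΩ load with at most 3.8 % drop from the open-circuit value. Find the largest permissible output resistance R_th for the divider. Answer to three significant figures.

R_th ≤ 377 Ω

Loading drop = R_th/(R_th + R_L) ≤ 0.0380, so R_th ≤ R_L · ε/(1−ε) = 9.54 kΩ × 0.0380/0.9620 = 377 Ω.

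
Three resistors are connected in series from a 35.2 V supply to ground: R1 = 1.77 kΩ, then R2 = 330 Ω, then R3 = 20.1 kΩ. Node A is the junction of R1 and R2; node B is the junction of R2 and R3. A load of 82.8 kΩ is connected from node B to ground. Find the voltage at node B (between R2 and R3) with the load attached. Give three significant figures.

V ≈ 31.2 V

At node B, R3 is in parallel with the load: R3‖R_L = 16170 Ω.
Below node A the resistance is R2 + (R3‖R_L) = 16500 Ω, so V_A = 35.2 × 16500/18270 = 31.79 V.
Then V_B = V_A × (R3‖R_L)/(R2 + R3‖R_L) = 31.79 × 16170/16500 = 31.2 V.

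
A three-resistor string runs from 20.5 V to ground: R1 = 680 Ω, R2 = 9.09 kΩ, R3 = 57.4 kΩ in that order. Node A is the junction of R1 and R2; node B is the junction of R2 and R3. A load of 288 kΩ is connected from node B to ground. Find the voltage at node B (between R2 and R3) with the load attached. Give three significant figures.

At node B, R3 is in parallel with the load: R3‖R_L = 47860 Ω.
Below node A the resistance is R2 + (R3‖R_L) = 56950 Ω, so V_A = 20.5 × 56950/57630 = 20.26 V.
Then V_B = V_A × (R3‖R_L)/(R2 + R3‖R_L) = 20.26 × 47860/56950 = 17.0 V.

V ≈ 17.0 V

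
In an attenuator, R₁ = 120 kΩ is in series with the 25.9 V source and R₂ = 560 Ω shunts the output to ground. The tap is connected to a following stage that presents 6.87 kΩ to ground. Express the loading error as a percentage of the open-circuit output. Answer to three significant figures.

The divider's output (Thévenin) resistance is R₁‖R₂ = 557.4 Ω.
Fractional drop under load = R_th/(R_th + R_L) = 557.4 / (557.4 + 6870) = 0.07505.
So the output falls by 7.50 %.

7.50 %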